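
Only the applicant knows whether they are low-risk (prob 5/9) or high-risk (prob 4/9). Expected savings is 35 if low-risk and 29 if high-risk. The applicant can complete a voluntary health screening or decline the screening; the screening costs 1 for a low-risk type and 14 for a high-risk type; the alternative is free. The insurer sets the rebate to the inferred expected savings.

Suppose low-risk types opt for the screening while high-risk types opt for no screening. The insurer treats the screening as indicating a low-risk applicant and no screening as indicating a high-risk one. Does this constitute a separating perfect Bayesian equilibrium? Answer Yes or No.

Yes

Under these beliefs, the screening earns rebate 35 and no screening earns rebate 29.
low-risk: the screening nets 35 − 1 = 34; no screening nets 29. low-risk prefers the screening.
high-risk: the screening nets 35 − 14 = 21; no screening nets 29. high-risk prefers no screening.
Neither type deviates, so the separating profile is an equilibrium.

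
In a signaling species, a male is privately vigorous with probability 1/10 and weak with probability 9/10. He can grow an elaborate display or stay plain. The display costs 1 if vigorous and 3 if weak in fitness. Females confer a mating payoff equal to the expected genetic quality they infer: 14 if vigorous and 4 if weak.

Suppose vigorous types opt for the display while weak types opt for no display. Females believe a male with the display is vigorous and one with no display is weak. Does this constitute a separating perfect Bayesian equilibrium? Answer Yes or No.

No

Under these beliefs, the display earns mating payoff 14 and no display earns mating payoff 4.
vigorous: the display nets 14 − 1 = 13; no display nets 4. vigorous prefers the display.
weak: the display nets 14 − 3 = 11; no display nets 4. weak would deviate to the display.
weak has a profitable deviation, so the profile is not an equilibrium.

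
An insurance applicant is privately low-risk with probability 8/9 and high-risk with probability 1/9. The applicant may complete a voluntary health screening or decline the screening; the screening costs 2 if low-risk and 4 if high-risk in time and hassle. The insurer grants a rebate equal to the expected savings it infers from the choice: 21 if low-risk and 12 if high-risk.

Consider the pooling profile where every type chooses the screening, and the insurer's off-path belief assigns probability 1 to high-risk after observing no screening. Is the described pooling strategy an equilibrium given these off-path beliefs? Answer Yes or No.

Yes

On path, the insurer holds the prior and pays 8/9·21 + 1/9·12 = 20. Off path (no screening), believing high-risk, it pays 12.
low-risk: the screening nets 20 − 2 = 18; no screening nets 12. low-risk stays.
high-risk: the screening nets 20 − 4 = 16; no screening nets 12. high-risk stays.
No type deviates, so pooling is sustained.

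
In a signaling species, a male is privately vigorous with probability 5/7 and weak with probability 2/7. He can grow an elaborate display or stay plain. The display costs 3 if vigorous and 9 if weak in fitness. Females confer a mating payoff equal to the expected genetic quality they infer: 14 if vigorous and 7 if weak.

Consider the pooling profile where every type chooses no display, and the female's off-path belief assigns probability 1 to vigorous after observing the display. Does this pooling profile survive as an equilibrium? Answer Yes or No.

Yes

On path, the female holds the prior and pays 5/7·14 + 2/7·7 = 12. Off path (the display), believing vigorous, it pays 14.
vigorous: no display nets 12; the display nets 14 − 3 = 11. vigorous stays.
weak: no display nets 12; the display nets 14 − 9 = 5. weak stays.
No type deviates, so pooling is sustained.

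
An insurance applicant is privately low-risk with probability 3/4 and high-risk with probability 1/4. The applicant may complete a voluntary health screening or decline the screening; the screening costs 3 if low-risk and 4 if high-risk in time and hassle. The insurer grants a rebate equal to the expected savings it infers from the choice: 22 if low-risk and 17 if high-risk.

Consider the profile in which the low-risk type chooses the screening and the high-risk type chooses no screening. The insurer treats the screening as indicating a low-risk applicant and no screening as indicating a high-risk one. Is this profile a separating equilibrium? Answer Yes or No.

Under these beliefs, the screening earns rebate 22 and no screening earns rebate 17.
low-risk: the screening nets 22 − 3 = 19; no screening nets 17. low-risk prefers the screening.
high-risk: the screening nets 22 − 4 = 18; no screening nets 17. high-risk would deviate to the screening.
high-risk has a profitable deviation, so the profile is not an equilibrium.

No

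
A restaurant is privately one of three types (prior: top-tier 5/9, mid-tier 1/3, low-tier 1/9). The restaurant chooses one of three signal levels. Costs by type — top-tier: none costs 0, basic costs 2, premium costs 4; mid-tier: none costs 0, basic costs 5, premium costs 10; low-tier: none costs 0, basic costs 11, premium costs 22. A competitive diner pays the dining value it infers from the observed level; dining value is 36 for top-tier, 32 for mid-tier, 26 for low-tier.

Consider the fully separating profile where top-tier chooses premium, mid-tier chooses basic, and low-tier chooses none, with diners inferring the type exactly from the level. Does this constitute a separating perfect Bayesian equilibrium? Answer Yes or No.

Separating price premiums: premium → 36, basic → 32, none → 26.
top-tier (assigned premium): none: 26 − 0 = 26; basic: 32 − 2 = 30; premium: 36 − 4 = 32. top-tier stays.
mid-tier (assigned basic): none: 26 − 0 = 26; basic: 32 − 5 = 27; premium: 36 − 10 = 26. mid-tier stays.
low-tier (assigned none): none: 26 − 0 = 26; basic: 32 − 11 = 21; premium: 36 − 22 = 14. low-tier stays.
Every type prefers its assigned level; separation holds.

Yes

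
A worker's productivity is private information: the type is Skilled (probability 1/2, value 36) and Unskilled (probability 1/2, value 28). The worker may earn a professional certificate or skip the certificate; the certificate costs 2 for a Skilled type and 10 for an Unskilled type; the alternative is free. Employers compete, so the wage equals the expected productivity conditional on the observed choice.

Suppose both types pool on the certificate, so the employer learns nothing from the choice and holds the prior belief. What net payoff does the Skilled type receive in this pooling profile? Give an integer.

Pooled wage = 1/2·36 + 1/2·28 = 32.
Skilled pays cost 2 for the certificate, so net payoff = 32 − 2 = 30.

30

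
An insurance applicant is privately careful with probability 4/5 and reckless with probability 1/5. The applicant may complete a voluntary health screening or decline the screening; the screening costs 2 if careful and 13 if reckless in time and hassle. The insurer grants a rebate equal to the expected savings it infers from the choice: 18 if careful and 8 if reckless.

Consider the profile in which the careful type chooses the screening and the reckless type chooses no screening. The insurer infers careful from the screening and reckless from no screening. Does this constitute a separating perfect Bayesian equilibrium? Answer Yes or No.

Yes

Under these beliefs, the screening earns rebate 18 and no screening earns rebate 8.
careful: the screening nets 18 − 2 = 16; no screening nets 8. careful prefers the screening.
reckless: the screening nets 18 − 13 = 5; no screening nets 8. reckless prefers no screening.
Neither type deviates, so the separating profile is an equilibrium.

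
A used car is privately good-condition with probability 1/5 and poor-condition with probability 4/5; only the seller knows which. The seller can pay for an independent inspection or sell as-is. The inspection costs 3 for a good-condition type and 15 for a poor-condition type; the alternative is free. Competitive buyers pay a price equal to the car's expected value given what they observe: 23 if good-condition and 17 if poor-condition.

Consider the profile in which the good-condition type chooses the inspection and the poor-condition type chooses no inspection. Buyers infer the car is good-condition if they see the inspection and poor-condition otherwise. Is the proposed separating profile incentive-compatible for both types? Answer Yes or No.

Yes

Under these beliefs, the inspection earns price 23 and no inspection earns price 17.
good-condition: the inspection nets 23 − 3 = 20; no inspection nets 17. good-condition prefers the inspection.
poor-condition: the inspection nets 23 − 15 = 8; no inspection nets 17. poor-condition prefers no inspection.
Neither type deviates, so the separating profile is an equilibrium.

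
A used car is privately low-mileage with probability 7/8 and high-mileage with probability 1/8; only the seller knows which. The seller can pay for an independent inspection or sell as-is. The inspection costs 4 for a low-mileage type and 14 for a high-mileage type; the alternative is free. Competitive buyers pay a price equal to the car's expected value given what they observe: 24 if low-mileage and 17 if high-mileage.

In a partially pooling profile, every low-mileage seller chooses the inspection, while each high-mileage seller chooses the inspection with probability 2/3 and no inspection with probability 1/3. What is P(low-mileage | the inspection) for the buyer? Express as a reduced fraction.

P(the inspection) = (7/8)·1 + (1/8)·(2/3) = 23/24.
By Bayes' rule, P(low-mileage | the inspection) = (7/8) / (23/24) = 21/23.

21/23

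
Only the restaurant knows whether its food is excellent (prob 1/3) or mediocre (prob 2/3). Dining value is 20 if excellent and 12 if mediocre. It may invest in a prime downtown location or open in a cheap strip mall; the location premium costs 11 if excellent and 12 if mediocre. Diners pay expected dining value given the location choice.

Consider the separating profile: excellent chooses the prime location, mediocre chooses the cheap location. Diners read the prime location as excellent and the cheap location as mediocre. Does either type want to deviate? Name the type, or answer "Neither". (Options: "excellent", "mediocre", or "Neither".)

excellent

The prime location pays 20; the cheap location pays 12.
excellent: assigned the prime location, nets 20 − 11 = 9; deviating to the cheap location nets 12.
mediocre: assigned the cheap location, nets 12; deviating to the prime location nets 20 − 12 = 8.
The excellent type gains 3 by deviating.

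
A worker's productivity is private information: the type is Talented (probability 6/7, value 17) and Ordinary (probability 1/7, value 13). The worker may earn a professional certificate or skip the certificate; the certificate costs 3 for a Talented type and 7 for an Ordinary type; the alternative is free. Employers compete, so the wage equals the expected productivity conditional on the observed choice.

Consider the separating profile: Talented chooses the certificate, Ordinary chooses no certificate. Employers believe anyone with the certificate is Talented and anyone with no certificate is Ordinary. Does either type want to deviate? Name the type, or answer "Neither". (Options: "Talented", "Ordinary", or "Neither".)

The certificate pays 17; no certificate pays 13.
Talented: assigned the certificate, nets 17 − 3 = 14; deviating to no certificate nets 13.
Ordinary: assigned no certificate, nets 13; deviating to the certificate nets 17 − 7 = 10.
Both types strictly prefer their assigned action; no profitable deviation.

Neither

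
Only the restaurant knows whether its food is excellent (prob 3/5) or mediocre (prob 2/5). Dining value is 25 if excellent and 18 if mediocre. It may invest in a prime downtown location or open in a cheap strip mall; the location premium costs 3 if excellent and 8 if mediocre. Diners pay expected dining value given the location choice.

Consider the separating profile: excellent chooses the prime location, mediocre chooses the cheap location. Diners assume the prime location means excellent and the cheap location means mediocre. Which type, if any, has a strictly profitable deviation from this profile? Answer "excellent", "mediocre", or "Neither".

Neither

The prime location pays 25; the cheap location pays 18.
excellent: assigned the prime location, nets 25 − 3 = 22; deviating to the cheap location nets 18.
mediocre: assigned the cheap location, nets 18; deviating to the prime location nets 25 − 8 = 17.
Both types strictly prefer their assigned action; no profitable deviation.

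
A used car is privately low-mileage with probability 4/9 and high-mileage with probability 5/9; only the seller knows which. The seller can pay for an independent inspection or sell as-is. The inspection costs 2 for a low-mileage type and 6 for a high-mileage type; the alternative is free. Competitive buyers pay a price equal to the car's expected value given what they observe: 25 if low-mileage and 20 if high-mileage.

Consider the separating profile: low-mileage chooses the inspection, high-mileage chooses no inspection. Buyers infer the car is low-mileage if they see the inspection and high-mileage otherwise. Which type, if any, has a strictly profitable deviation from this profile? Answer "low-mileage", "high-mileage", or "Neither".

The inspection pays 25; no inspection pays 20.
low-mileage: assigned the inspection, nets 25 − 2 = 23; deviating to no inspection nets 20.
high-mileage: assigned no inspection, nets 20; deviating to the inspection nets 25 − 6 = 19.
Both types strictly prefer their assigned action; no profitable deviation.

Neither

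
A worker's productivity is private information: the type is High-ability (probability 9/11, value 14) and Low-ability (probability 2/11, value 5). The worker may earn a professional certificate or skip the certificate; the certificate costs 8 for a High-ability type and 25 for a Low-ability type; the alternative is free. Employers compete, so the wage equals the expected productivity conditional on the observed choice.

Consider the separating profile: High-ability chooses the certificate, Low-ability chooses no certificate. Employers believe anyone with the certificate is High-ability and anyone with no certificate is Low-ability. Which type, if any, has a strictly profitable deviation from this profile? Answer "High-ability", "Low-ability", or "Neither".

The certificate pays 14; no certificate pays 5.
High-ability: assigned the certificate, nets 14 − 8 = 6; deviating to no certificate nets 5.
Low-ability: assigned no certificate, nets 5; deviating to the certificate nets 14 − 25 = -11.
Both types strictly prefer their assigned action; no profitable deviation.

Neither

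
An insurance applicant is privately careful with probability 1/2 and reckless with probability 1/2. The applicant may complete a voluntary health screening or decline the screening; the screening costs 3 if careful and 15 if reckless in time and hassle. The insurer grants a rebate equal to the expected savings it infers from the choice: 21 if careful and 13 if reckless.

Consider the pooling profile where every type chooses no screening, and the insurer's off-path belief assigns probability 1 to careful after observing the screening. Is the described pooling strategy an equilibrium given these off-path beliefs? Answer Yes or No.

On path, the insurer holds the prior and pays 1/2·21 + 1/2·13 = 17. Off path (the screening), believing careful, it pays 21.
careful: no screening nets 17; the screening nets 21 − 3 = 18. careful would deviate.
reckless: no screening nets 17; the screening nets 21 − 15 = 6. reckless stays.
A type deviates, so pooling fails.

No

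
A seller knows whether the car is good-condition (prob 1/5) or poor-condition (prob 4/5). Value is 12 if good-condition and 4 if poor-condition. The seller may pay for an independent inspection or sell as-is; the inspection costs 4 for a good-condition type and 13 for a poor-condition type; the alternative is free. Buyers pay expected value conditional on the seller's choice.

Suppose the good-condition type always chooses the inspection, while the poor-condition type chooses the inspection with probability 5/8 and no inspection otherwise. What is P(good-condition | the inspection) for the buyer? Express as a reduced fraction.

2/7

P(the inspection) = (1/5)·1 + (4/5)·(5/8) = 7/10.
By Bayes' rule, P(good-condition | the inspection) = (1/5) / (7/10) = 2/7.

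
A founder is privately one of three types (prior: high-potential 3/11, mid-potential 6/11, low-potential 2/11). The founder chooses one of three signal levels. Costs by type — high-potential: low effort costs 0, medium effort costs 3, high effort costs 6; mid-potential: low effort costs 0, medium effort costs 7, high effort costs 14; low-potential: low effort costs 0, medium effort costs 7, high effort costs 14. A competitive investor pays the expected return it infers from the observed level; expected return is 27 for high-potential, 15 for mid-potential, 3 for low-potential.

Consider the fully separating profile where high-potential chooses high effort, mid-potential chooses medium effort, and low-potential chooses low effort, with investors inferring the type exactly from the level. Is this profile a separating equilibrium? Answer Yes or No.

No

Separating valuations: high effort → 27, medium effort → 15, low effort → 3.
high-potential (assigned high effort): low effort: 3 − 0 = 3; medium effort: 15 − 3 = 12; high effort: 27 − 6 = 21. high-potential stays.
mid-potential (assigned medium effort): low effort: 3 − 0 = 3; medium effort: 15 − 7 = 8; high effort: 27 − 14 = 13. mid-potential prefers high effort.
low-potential (assigned low effort): low effort: 3 − 0 = 3; medium effort: 15 − 7 = 8; high effort: 27 − 14 = 13. low-potential prefers high effort.
At least one type deviates; the separating profile fails.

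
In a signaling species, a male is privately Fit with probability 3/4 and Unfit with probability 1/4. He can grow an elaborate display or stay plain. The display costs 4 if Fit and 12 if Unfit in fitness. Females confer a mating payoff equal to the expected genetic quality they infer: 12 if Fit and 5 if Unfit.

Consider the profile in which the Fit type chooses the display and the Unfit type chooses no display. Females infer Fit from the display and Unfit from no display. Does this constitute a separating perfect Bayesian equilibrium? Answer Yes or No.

Under these beliefs, the display earns mating payoff 12 and no display earns mating payoff 5.
Fit: the display nets 12 − 4 = 8; no display nets 5. Fit prefers the display.
Unfit: the display nets 12 − 12 = 0; no display nets 5. Unfit prefers no display.
Neither type deviates, so the separating profile is an equilibrium.

Yes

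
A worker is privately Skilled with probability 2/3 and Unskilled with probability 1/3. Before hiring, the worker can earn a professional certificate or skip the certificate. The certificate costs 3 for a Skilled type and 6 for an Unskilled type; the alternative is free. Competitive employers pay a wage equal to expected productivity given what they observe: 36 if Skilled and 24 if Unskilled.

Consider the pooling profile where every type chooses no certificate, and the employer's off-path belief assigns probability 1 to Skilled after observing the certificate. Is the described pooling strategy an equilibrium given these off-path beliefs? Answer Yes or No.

On path, the employer holds the prior and pays 2/3·36 + 1/3·24 = 32. Off path (the certificate), believing Skilled, it pays 36.
Skilled: no certificate nets 32; the certificate nets 36 − 3 = 33. Skilled would deviate.
Unskilled: no certificate nets 32; the certificate nets 36 − 6 = 30. Unskilled stays.
A type deviates, so pooling fails.

No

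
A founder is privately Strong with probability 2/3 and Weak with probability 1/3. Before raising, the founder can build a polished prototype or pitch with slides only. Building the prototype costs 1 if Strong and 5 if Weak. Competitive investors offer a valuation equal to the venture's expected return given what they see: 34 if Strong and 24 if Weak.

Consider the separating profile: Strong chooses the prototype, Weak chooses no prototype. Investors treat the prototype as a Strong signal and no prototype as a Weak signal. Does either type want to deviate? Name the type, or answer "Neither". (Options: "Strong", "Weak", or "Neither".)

The prototype pays 34; no prototype pays 24.
Strong: assigned the prototype, nets 34 − 1 = 33; deviating to no prototype nets 24.
Weak: assigned no prototype, nets 24; deviating to the prototype nets 34 − 5 = 29.
The Weak type gains 5 by deviating.

Weak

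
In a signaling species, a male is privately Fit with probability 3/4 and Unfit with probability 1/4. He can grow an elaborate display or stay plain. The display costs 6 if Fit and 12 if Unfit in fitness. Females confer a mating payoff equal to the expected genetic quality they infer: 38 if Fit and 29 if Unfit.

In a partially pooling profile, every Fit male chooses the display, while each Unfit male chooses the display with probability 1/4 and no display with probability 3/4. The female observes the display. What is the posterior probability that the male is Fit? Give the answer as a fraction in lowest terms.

P(the display) = (3/4)·1 + (1/4)·(1/4) = 13/16.
By Bayes' rule, P(Fit | the display) = (3/4) / (13/16) = 12/13.

12/13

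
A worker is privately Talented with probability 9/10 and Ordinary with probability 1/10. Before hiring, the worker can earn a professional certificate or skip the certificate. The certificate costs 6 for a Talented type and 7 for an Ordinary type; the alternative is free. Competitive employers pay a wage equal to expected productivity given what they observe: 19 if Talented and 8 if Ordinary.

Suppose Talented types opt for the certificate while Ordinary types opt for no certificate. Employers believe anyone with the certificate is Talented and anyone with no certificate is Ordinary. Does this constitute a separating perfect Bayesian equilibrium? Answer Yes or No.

Under these beliefs, the certificate earns wage 19 and no certificate earns wage 8.
Talented: the certificate nets 19 − 6 = 13; no certificate nets 8. Talented prefers the certificate.
Ordinary: the certificate nets 19 − 7 = 12; no certificate nets 8. Ordinary would deviate to the certificate.
Ordinary has a profitable deviation, so the profile is not an equilibrium.

No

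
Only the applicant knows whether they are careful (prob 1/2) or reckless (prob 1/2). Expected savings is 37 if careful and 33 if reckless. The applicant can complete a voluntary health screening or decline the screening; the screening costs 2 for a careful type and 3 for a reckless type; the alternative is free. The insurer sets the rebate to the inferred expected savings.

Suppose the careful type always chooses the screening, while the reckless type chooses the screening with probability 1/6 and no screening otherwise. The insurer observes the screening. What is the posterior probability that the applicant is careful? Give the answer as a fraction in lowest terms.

6/7

P(the screening) = (1/2)·1 + (1/2)·(1/6) = 7/12.
By Bayes' rule, P(careful | the screening) = (1/2) / (7/12) = 6/7.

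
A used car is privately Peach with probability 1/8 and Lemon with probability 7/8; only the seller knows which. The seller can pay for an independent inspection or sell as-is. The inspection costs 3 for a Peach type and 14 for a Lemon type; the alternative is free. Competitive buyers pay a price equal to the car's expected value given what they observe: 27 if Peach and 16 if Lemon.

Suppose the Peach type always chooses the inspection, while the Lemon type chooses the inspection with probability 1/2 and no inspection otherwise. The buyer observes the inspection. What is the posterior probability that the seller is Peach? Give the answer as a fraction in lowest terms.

2/9

P(the inspection) = (1/8)·1 + (7/8)·(1/2) = 9/16.
By Bayes' rule, P(Peach | the inspection) = (1/8) / (9/16) = 2/9.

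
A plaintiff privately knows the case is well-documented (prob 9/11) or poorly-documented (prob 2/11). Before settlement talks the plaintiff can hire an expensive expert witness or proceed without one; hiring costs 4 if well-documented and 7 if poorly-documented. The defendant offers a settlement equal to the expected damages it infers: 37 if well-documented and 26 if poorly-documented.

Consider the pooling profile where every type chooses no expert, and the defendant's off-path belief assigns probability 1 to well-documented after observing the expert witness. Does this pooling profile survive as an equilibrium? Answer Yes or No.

On path, the defendant holds the prior and pays 9/11·37 + 2/11·26 = 35. Off path (the expert witness), believing well-documented, it pays 37.
well-documented: no expert nets 35; the expert witness nets 37 − 4 = 33. well-documented stays.
poorly-documented: no expert nets 35; the expert witness nets 37 − 7 = 30. poorly-documented stays.
No type deviates, so pooling is sustained.

Yes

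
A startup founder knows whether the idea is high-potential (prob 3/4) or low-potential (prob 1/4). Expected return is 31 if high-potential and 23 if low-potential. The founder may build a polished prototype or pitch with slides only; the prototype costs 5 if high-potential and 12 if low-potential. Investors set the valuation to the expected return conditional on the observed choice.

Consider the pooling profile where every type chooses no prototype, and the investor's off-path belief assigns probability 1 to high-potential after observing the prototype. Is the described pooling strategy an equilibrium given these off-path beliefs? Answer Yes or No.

Yes

On path, the investor holds the prior and pays 3/4·31 + 1/4·23 = 29. Off path (the prototype), believing high-potential, it pays 31.
high-potential: no prototype nets 29; the prototype nets 31 − 5 = 26. high-potential stays.
low-potential: no prototype nets 29; the prototype nets 31 − 12 = 19. low-potential stays.
No type deviates, so pooling is sustained.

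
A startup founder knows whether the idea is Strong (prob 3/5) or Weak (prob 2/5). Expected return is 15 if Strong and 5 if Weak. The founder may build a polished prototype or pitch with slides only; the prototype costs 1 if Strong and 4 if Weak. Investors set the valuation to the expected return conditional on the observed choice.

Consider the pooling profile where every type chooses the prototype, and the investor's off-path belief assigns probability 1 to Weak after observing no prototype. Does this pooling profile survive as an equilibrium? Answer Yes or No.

On path, the investor holds the prior and pays 3/5·15 + 2/5·5 = 11. Off path (no prototype), believing Weak, it pays 5.
Strong: the prototype nets 11 − 1 = 10; no prototype nets 5. Strong stays.
Weak: the prototype nets 11 − 4 = 7; no prototype nets 5. Weak stays.
No type deviates, so pooling is sustained.

Yes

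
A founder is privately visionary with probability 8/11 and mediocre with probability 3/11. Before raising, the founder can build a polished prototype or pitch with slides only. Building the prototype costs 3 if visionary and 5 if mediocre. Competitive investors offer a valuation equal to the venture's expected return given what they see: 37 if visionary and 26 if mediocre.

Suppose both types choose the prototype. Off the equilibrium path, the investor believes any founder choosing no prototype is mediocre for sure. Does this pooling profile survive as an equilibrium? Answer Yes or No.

Yes

On path, the investor holds the prior and pays 8/11·37 + 3/11·26 = 34. Off path (no prototype), believing mediocre, it pays 26.
visionary: the prototype nets 34 − 3 = 31; no prototype nets 26. visionary stays.
mediocre: the prototype nets 34 − 5 = 29; no prototype nets 26. mediocre stays.
No type deviates, so pooling is sustained.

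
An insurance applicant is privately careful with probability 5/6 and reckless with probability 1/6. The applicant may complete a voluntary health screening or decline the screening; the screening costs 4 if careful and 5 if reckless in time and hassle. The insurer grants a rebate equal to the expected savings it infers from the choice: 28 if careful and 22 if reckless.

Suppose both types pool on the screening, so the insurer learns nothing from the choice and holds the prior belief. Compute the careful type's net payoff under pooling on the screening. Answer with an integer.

23

Pooled rebate = 5/6·28 + 1/6·22 = 27.
careful pays cost 4 for the screening, so net payoff = 27 − 4 = 23.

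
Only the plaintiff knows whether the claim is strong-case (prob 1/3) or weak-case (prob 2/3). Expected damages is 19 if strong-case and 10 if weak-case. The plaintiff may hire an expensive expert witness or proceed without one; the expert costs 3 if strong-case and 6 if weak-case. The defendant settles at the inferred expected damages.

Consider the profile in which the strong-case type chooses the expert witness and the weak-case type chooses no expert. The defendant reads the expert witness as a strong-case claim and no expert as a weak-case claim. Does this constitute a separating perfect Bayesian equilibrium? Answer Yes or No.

Under these beliefs, the expert witness earns settlement 19 and no expert earns settlement 10.
strong-case: the expert witness nets 19 − 3 = 16; no expert nets 10. strong-case prefers the expert witness.
weak-case: the expert witness nets 19 − 6 = 13; no expert nets 10. weak-case would deviate to the expert witness.
weak-case has a profitable deviation, so the profile is not an equilibrium.

No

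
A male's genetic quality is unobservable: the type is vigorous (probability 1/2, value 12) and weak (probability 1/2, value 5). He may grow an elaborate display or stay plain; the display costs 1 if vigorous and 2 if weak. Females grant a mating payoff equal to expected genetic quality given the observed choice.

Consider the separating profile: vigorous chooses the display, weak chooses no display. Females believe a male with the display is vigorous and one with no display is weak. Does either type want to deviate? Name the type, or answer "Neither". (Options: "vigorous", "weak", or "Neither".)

The display pays 12; no display pays 5.
vigorous: assigned the display, nets 12 − 1 = 11; deviating to no display nets 5.
weak: assigned no display, nets 5; deviating to the display nets 12 − 2 = 10.
The weak type gains 5 by deviating.

weak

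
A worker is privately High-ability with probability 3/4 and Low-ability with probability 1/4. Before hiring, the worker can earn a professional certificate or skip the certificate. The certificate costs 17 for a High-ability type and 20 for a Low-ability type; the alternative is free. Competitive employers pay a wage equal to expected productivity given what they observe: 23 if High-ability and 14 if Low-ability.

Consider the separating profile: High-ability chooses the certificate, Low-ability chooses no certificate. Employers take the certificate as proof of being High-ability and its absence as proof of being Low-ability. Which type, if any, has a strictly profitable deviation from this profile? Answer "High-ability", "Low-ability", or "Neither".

The certificate pays 23; no certificate pays 14.
High-ability: assigned the certificate, nets 23 − 17 = 6; deviating to no certificate nets 14.
Low-ability: assigned no certificate, nets 14; deviating to the certificate nets 23 − 20 = 3.
The High-ability type gains 8 by deviating.

High-ability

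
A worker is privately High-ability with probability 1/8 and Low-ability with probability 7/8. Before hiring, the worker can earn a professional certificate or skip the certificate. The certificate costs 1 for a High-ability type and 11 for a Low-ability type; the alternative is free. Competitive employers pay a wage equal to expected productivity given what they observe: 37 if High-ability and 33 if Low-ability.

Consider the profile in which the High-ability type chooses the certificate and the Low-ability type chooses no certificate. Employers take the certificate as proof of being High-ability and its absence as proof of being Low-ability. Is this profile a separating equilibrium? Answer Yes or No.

Under these beliefs, the certificate earns wage 37 and no certificate earns wage 33.
High-ability: the certificate nets 37 − 1 = 36; no certificate nets 33. High-ability prefers the certificate.
Low-ability: the certificate nets 37 − 11 = 26; no certificate nets 33. Low-ability prefers no certificate.
Neither type deviates, so the separating profile is an equilibrium.

Yes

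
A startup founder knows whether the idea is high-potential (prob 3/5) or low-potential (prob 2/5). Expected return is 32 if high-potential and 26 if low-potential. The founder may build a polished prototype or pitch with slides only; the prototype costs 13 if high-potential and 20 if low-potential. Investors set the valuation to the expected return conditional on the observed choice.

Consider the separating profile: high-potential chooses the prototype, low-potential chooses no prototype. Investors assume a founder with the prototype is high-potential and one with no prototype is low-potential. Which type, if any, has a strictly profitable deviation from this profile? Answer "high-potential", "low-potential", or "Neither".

The prototype pays 32; no prototype pays 26.
high-potential: assigned the prototype, nets 32 − 13 = 19; deviating to no prototype nets 26.
low-potential: assigned no prototype, nets 26; deviating to the prototype nets 32 − 20 = 12.
The high-potential type gains 7 by deviating.

high-potential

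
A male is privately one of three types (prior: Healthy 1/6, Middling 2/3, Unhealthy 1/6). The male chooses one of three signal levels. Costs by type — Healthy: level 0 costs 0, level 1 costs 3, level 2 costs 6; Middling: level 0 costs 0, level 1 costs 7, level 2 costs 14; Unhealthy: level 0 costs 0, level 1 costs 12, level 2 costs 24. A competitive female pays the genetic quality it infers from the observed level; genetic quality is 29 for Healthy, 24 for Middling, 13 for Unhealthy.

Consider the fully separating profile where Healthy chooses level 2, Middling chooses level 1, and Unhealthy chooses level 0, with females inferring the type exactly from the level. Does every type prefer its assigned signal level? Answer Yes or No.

Separating mating payoffs: level 2 → 29, level 1 → 24, level 0 → 13.
Healthy (assigned level 2): level 0: 13 − 0 = 13; level 1: 24 − 3 = 21; level 2: 29 − 6 = 23. Healthy stays.
Middling (assigned level 1): level 0: 13 − 0 = 13; level 1: 24 − 7 = 17; level 2: 29 − 14 = 15. Middling stays.
Unhealthy (assigned level 0): level 0: 13 − 0 = 13; level 1: 24 − 12 = 12; level 2: 29 − 24 = 5. Unhealthy stays.
Every type prefers its assigned level; separation holds.

Yes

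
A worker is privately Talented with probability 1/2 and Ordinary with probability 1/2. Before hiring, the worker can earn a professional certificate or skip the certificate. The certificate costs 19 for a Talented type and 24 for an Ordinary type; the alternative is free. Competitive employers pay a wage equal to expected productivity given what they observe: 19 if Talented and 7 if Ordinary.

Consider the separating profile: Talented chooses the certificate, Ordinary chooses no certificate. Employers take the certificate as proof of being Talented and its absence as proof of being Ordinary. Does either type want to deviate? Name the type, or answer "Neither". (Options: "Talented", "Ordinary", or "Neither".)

Talented

The certificate pays 19; no certificate pays 7.
Talented: assigned the certificate, nets 19 − 19 = 0; deviating to no certificate nets 7.
Ordinary: assigned no certificate, nets 7; deviating to the certificate nets 19 − 24 = -5.
The Talented type gains 7 by deviating.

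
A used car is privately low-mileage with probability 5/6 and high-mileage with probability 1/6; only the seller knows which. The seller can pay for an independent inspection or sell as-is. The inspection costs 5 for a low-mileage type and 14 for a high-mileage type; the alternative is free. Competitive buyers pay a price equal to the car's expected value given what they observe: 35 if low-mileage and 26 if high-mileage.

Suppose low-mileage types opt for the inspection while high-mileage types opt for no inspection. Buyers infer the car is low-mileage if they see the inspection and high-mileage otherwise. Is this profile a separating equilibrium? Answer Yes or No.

Yes

Under these beliefs, the inspection earns price 35 and no inspection earns price 26.
low-mileage: the inspection nets 35 − 5 = 30; no inspection nets 26. low-mileage prefers the inspection.
high-mileage: the inspection nets 35 − 14 = 21; no inspection nets 26. high-mileage prefers no inspection.
Neither type deviates, so the separating profile is an equilibrium.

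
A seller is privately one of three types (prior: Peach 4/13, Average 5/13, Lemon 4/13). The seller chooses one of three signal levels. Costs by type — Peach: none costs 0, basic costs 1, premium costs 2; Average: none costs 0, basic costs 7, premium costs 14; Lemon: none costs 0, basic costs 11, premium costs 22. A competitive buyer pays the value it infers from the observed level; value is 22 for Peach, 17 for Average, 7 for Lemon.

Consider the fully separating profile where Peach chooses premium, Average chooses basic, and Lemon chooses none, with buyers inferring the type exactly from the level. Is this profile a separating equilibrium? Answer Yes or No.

Separating prices: premium → 22, basic → 17, none → 7.
Peach (assigned premium): none: 7 − 0 = 7; basic: 17 − 1 = 16; premium: 22 − 2 = 20. Peach stays.
Average (assigned basic): none: 7 − 0 = 7; basic: 17 − 7 = 10; premium: 22 − 14 = 8. Average stays.
Lemon (assigned none): none: 7 − 0 = 7; basic: 17 − 11 = 6; premium: 22 − 22 = 0. Lemon stays.
Every type prefers its assigned level; separation holds.

Yes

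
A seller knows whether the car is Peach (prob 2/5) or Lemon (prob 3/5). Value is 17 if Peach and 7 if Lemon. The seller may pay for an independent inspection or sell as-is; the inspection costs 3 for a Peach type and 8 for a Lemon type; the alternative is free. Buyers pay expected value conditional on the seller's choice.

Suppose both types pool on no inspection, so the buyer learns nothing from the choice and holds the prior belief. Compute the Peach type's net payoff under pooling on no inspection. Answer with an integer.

11

Pooled price = 2/5·17 + 3/5·7 = 11.
Peach pays no cost for no inspection, so net payoff = 11.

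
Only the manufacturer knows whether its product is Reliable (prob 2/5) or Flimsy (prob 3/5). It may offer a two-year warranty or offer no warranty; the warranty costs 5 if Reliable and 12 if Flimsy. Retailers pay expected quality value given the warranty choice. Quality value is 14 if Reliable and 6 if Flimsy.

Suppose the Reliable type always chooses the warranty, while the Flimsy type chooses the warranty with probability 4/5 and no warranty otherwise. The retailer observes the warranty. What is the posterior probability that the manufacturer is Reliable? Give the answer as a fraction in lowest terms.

P(the warranty) = (2/5)·1 + (3/5)·(4/5) = 22/25.
By Bayes' rule, P(Reliable | the warranty) = (2/5) / (22/25) = 5/11.

5/11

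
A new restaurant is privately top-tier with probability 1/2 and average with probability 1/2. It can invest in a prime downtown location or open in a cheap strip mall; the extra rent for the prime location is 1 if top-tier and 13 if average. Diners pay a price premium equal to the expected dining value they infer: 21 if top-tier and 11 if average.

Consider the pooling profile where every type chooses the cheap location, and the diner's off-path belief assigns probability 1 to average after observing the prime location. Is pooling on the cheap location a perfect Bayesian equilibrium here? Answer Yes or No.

On path, the diner holds the prior and pays 1/2·21 + 1/2·11 = 16. Off path (the prime location), believing average, it pays 11.
top-tier: the cheap location nets 16; the prime location nets 11 − 1 = 10. top-tier stays.
average: the cheap location nets 16; the prime location nets 11 − 13 = -2. average stays.
No type deviates, so pooling is sustained.

Yes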